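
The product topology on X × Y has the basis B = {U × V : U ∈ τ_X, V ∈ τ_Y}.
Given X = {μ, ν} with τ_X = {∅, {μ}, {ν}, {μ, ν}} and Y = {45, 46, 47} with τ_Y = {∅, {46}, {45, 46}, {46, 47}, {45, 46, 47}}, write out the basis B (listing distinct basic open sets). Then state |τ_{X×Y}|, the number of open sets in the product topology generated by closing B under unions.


Basis B = {∅ × ∅, {μ} × {46}, {ν} × {46}, {μ} × {45, 46}, {μ} × {46, 47}, {μ, ν} × {46}, {ν} × {45, 46}, {ν} × {46, 47}, {μ} × {45, 46, 47}, {ν} × {45, 46, 47}, {μ, ν} × {45, 46}, {μ, ν} × {46, 47}, {μ, ν} × {45, 46, 47}}; |τ_{X×Y}| = 25.

Enumerate products U × V with U ∈ τ_X, V ∈ τ_Y (deduplicated):
  ∅ × ∅ = {} (∅)
  {μ} × {46} = {(μ,46)}
  {ν} × {46} = {(ν,46)}
  {μ} × {45, 46} = {(μ,45), (μ,46)}
  {μ} × {46, 47} = {(μ,46), (μ,47)}
  {μ, ν} × {46} = {(μ,46), (ν,46)}
  {ν} × {45, 46} = {(ν,45), (ν,46)}
  {ν} × {46, 47} = {(ν,46), (ν,47)}
  {μ} × {45, 46, 47} = {(μ,45), (μ,46), (μ,47)}
  {ν} × {45, 46, 47} = {(ν,45), (ν,46), (ν,47)}
  {μ, ν} × {45, 46} = {(μ,45), (μ,46), (ν,45), (ν,46)}
  {μ, ν} × {46, 47} = {(μ,46), (μ,47), (ν,46), (ν,47)}
  {μ, ν} × {45, 46, 47} = {(μ,45), (μ,46), (μ,47), (ν,45), (ν,46), (ν,47)}
These 13 distinct sets form the basis B.
Close under arbitrary unions to get τ_{X×Y}; counting gives |τ_{X×Y}| = 25.


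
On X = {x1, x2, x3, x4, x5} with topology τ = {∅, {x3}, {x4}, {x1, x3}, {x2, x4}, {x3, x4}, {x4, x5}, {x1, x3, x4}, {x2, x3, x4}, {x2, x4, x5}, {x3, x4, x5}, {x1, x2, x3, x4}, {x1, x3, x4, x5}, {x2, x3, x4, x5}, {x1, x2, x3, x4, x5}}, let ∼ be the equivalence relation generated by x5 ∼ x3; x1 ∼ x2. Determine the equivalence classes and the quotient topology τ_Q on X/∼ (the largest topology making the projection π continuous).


X/∼ = {[x1=x2], [x3=x5], [x4]}; |τ_Q| = 4.

Equivalence classes: [x1=x2], [x3=x5], [x4].
Quotient map π: X → X/∼ sends x1 ↦ [x1=x2], x2 ↦ [x1=x2], x3 ↦ [x3=x5], x4 ↦ [x4], x5 ↦ [x3=x5].
For each subset V ⊆ X/∼, compute π^{-1}(V) ⊆ X and check whether π^{-1}(V) ∈ τ. V is open in τ_Q iff π^{-1}(V) ∈ τ.
  V = {}: π^{-1}(V) = ∅ ∈ τ ✓.
  V = {[x1=x2]}: π^{-1}(V) = {x1, x2} ∉ τ ✗.
  V = {[x3=x5]}: π^{-1}(V) = {x3, x5} ∉ τ ✗.
  V = {[x1=x2], [x3=x5]}: π^{-1}(V) = {x1, x2, x3, x5} ∉ τ ✗.
  V = {[x4]}: π^{-1}(V) = {x4} ∈ τ ✓.
  V = {[x1=x2], [x4]}: π^{-1}(V) = {x1, x2, x4} ∉ τ ✗.
  V = {[x3=x5], [x4]}: π^{-1}(V) = {x3, x4, x5} ∈ τ ✓.
  V = {[x1=x2], [x3=x5], [x4]}: π^{-1}(V) = {x1, x2, x3, x4, x5} ∈ τ ✓.
Open sets in the quotient: τ_Q = {{}, {[x4]}, {[x3=x5], [x4]}, {[x1=x2], [x3=x5], [x4]}} (4 elements).


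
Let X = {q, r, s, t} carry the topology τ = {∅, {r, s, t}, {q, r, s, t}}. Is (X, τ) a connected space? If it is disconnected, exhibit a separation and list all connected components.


(X, τ) is connected.

Find clopen sets (U ∈ τ with X ∖ U ∈ τ):
  U = ∅, X ∖ U = {q, r, s, t} — both open, so U is clopen.
  U = {q, r, s, t}, X ∖ U = ∅ — both open, so U is clopen.
Only trivial clopens (∅ and X) exist, so (X, τ) is connected.
Compute connected components by grouping points that agree on all clopens:
  component: {q, r, s, t}


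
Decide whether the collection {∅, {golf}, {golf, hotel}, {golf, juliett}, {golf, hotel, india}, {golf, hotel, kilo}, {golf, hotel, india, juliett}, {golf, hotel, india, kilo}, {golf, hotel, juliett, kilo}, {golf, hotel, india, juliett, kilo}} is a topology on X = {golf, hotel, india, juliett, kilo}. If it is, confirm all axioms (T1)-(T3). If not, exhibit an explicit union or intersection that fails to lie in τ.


τ is NOT a topology on X.

Axiom (T1): ∅ ∈ τ? Yes; X ∈ τ? Yes.
Axiom (T2/T3): check pairwise unions and intersections of members of τ.
Counterexample for (T2): {golf, hotel} ∪ {golf, juliett} = {golf, hotel, juliett} ∉ τ. Therefore τ is NOT a topology.


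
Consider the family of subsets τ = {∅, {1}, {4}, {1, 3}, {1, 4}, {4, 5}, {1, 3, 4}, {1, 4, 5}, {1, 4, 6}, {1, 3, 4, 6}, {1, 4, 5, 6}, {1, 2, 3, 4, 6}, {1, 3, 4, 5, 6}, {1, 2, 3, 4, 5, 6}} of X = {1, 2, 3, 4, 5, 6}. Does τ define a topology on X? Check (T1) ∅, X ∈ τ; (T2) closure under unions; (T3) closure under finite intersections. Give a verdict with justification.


τ is NOT a topology on X.

Axiom (T1): ∅ ∈ τ? Yes; X ∈ τ? Yes.
Axiom (T2/T3): check pairwise unions and intersections of members of τ.
Counterexample for (T2): {1, 3} ∪ {4, 5} = {1, 3, 4, 5} ∉ τ. Therefore τ is NOT a topology.


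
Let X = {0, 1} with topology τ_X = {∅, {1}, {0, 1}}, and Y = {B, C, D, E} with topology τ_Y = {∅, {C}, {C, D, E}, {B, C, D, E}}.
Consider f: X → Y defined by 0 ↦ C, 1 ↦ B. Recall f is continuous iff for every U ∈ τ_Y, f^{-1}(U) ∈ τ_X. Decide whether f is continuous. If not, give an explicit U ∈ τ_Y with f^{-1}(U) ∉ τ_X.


f is NOT continuous.

Compute f^{-1}(U) for each U ∈ τ_Y:
  U = ∅: f^{-1}(U) = ∅ ∈ τ_X ✓.
  U = {C}: f^{-1}(U) = {0} ∉ τ_X ✗.
  U = {C, D, E}: f^{-1}(U) = {0} ∉ τ_X ✗.
  U = {B, C, D, E}: f^{-1}(U) = {0, 1} ∈ τ_X ✓.
Found U = {C} with f^{-1}(U) = {0} not in τ_X. Therefore f is NOT continuous.


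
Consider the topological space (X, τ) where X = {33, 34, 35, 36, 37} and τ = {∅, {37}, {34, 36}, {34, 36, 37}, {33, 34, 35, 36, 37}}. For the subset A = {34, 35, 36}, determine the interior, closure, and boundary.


int(A) = {34, 36}, cl(A) = {33, 34, 35, 36}, ∂A = {33, 35}.

Closed sets in (X, τ) are complements of opens:
  closed(X, τ) = {∅, {33, 35}, {33, 35, 37}, {33, 34, 35, 36}, {33, 34, 35, 36, 37}}.
int(A) = ⋃ {U ∈ τ : U ⊆ A}. Opens contained in A: ∅, {34, 36}.
Taking the union of these: int(A) = {34, 36}.
cl(A) = ⋂ {C closed : A ⊆ C}. Closed sets containing A: {33, 34, 35, 36}, {33, 34, 35, 36, 37}.
Intersecting these: cl(A) = {33, 34, 35, 36}.
∂A = cl(A) ∖ int(A) = {33, 34, 35, 36} ∖ {34, 36} = {33, 35}.


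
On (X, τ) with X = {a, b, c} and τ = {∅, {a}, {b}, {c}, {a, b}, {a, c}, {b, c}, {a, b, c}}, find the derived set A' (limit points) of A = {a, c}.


A' = ∅

For each x ∈ X, list the open sets U ∈ τ with x ∈ U, then check whether U ∩ (A ∖ {x}) ≠ ∅ for every such U.
  x = a: open {a} ∋ x has {a} ∩ (A ∖ {a}) = ∅, so x is NOT a limit point.
  x = b: open {b} ∋ x has {b} ∩ (A ∖ {b}) = ∅, so x is NOT a limit point.
  x = c: open {c} ∋ x has {c} ∩ (A ∖ {c}) = ∅, so x is NOT a limit point.
Collecting: A' = ∅.


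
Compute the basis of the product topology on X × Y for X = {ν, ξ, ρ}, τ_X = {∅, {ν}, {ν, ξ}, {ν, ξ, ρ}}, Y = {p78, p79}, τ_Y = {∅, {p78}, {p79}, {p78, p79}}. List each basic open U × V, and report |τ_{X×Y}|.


Basis B = {∅ × ∅, {ν} × {p78}, {ν} × {p79}, {ν} × {p78, p79}, {ν, ξ} × {p78}, {ν, ξ} × {p79}, {ν, ξ, ρ} × {p78}, {ν, ξ, ρ} × {p79}, {ν, ξ} × {p78, p79}, {ν, ξ, ρ} × {p78, p79}}; |τ_{X×Y}| = 16.

Enumerate products U × V with U ∈ τ_X, V ∈ τ_Y (deduplicated):
  ∅ × ∅ = {} (∅)
  {ν} × {p78} = {(ν,p78)}
  {ν} × {p79} = {(ν,p79)}
  {ν} × {p78, p79} = {(ν,p78), (ν,p79)}
  {ν, ξ} × {p78} = {(ν,p78), (ξ,p78)}
  {ν, ξ} × {p79} = {(ν,p79), (ξ,p79)}
  {ν, ξ, ρ} × {p78} = {(ν,p78), (ξ,p78), (ρ,p78)}
  {ν, ξ, ρ} × {p79} = {(ν,p79), (ξ,p79), (ρ,p79)}
  {ν, ξ} × {p78, p79} = {(ν,p78), (ν,p79), (ξ,p78), (ξ,p79)}
  {ν, ξ, ρ} × {p78, p79} = {(ν,p78), (ν,p79), (ξ,p78), (ξ,p79), (ρ,p78), (ρ,p79)}
These 10 distinct sets form the basis B.
Close under arbitrary unions to get τ_{X×Y}; counting gives |τ_{X×Y}| = 16.


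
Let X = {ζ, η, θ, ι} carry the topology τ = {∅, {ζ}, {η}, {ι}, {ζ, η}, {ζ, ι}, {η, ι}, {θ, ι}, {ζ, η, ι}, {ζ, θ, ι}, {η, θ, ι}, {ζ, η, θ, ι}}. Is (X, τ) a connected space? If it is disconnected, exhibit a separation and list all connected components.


(X, τ) is disconnected; components = [{ζ}, {η}, {θ, ι}].

Find clopen sets (U ∈ τ with X ∖ U ∈ τ):
  U = ∅, X ∖ U = {ζ, η, θ, ι} — both open, so U is clopen.
  U = {ζ}, X ∖ U = {η, θ, ι} — both open, so U is clopen.
  U = {η}, X ∖ U = {ζ, θ, ι} — both open, so U is clopen.
  U = {ζ, η}, X ∖ U = {θ, ι} — both open, so U is clopen.
  U = {θ, ι}, X ∖ U = {ζ, η} — both open, so U is clopen.
  U = {ζ, θ, ι}, X ∖ U = {η} — both open, so U is clopen.
  U = {η, θ, ι}, X ∖ U = {ζ} — both open, so U is clopen.
  U = {ζ, η, θ, ι}, X ∖ U = ∅ — both open, so U is clopen.
Nontrivial clopen(s) exist: e.g. {θ, ι}. So (X, τ) is disconnected.
Compute connected components by grouping points that agree on all clopens:
  component: {ζ}
  component: {η}
  component: {θ, ι}


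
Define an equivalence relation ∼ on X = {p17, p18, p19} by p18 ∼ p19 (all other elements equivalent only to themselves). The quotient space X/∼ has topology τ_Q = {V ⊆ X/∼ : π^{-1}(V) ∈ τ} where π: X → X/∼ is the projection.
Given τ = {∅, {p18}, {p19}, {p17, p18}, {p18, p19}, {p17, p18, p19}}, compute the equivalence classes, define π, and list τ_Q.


X/∼ = {[p17], [p18=p19]}; |τ_Q| = 3.

Equivalence classes: [p17], [p18=p19].
Quotient map π: X → X/∼ sends p17 ↦ [p17], p18 ↦ [p18=p19], p19 ↦ [p18=p19].
For each subset V ⊆ X/∼, compute π^{-1}(V) ⊆ X and check whether π^{-1}(V) ∈ τ. V is open in τ_Q iff π^{-1}(V) ∈ τ.
  V = {}: π^{-1}(V) = ∅ ∈ τ ✓.
  V = {[p17]}: π^{-1}(V) = {p17} ∉ τ ✗.
  V = {[p18=p19]}: π^{-1}(V) = {p18, p19} ∈ τ ✓.
  V = {[p17], [p18=p19]}: π^{-1}(V) = {p17, p18, p19} ∈ τ ✓.
Open sets in the quotient: τ_Q = {{}, {[p18=p19]}, {[p17], [p18=p19]}} (3 elements).


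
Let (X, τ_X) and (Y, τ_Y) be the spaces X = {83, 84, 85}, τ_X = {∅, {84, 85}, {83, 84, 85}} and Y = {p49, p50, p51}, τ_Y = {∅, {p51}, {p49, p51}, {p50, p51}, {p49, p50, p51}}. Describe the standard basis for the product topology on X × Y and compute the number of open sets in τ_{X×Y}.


Basis B = {∅ × ∅, {84, 85} × {p51}, {83, 84, 85} × {p51}, {84, 85} × {p49, p51}, {84, 85} × {p50, p51}, {83, 84, 85} × {p49, p51}, {83, 84, 85} × {p50, p51}, {84, 85} × {p49, p50, p51}, {83, 84, 85} × {p49, p50, p51}}; |τ_{X×Y}| = 14.

Enumerate products U × V with U ∈ τ_X, V ∈ τ_Y (deduplicated):
  ∅ × ∅ = {} (∅)
  {84, 85} × {p51} = {(84,p51), (85,p51)}
  {83, 84, 85} × {p51} = {(83,p51), (84,p51), (85,p51)}
  {84, 85} × {p49, p51} = {(84,p49), (84,p51), (85,p49), (85,p51)}
  {84, 85} × {p50, p51} = {(84,p50), (84,p51), (85,p50), (85,p51)}
  {83, 84, 85} × {p49, p51} = {(83,p49), (83,p51), (84,p49), (84,p51), (85,p49), (85,p51)}
  {83, 84, 85} × {p50, p51} = {(83,p50), (83,p51), (84,p50), (84,p51), (85,p50), (85,p51)}
  {84, 85} × {p49, p50, p51} = {(84,p49), (84,p50), (84,p51), (85,p49), (85,p50), (85,p51)}
  {83, 84, 85} × {p49, p50, p51} = {(83,p49), (83,p50), (83,p51), (84,p49), (84,p50), (84,p51), (85,p49), (85,p50), (85,p51)}
These 9 distinct sets form the basis B.
Close under arbitrary unions to get τ_{X×Y}; counting gives |τ_{X×Y}| = 14.


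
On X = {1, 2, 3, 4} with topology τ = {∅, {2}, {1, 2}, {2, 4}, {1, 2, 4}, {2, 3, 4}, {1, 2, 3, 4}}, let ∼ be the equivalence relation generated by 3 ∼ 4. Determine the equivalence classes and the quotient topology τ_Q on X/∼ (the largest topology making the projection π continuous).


X/∼ = {[1], [2], [3=4]}; |τ_Q| = 5.

Equivalence classes: [1], [2], [3=4].
Quotient map π: X → X/∼ sends 1 ↦ [1], 2 ↦ [2], 3 ↦ [3=4], 4 ↦ [3=4].
For each subset V ⊆ X/∼, compute π^{-1}(V) ⊆ X and check whether π^{-1}(V) ∈ τ. V is open in τ_Q iff π^{-1}(V) ∈ τ.
  V = {}: π^{-1}(V) = ∅ ∈ τ ✓.
  V = {[1]}: π^{-1}(V) = {1} ∉ τ ✗.
  V = {[2]}: π^{-1}(V) = {2} ∈ τ ✓.
  V = {[1], [2]}: π^{-1}(V) = {1, 2} ∈ τ ✓.
  V = {[3=4]}: π^{-1}(V) = {3, 4} ∉ τ ✗.
  V = {[1], [3=4]}: π^{-1}(V) = {1, 3, 4} ∉ τ ✗.
  V = {[2], [3=4]}: π^{-1}(V) = {2, 3, 4} ∈ τ ✓.
  V = {[1], [2], [3=4]}: π^{-1}(V) = {1, 2, 3, 4} ∈ τ ✓.
Open sets in the quotient: τ_Q = {{}, {[2]}, {[1], [2]}, {[2], [3=4]}, {[1], [2], [3=4]}} (5 elements).


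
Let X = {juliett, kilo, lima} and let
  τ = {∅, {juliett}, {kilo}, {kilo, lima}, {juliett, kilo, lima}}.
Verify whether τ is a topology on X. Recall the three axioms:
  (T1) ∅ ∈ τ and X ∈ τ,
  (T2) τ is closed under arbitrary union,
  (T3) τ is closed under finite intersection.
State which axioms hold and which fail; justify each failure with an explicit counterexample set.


τ is NOT a topology on X.

Axiom (T1): ∅ ∈ τ? Yes; X ∈ τ? Yes.
Axiom (T2/T3): check pairwise unions and intersections of members of τ.
Counterexample for (T2): {juliett} ∪ {kilo} = {juliett, kilo} ∉ τ. Therefore τ is NOT a topology.


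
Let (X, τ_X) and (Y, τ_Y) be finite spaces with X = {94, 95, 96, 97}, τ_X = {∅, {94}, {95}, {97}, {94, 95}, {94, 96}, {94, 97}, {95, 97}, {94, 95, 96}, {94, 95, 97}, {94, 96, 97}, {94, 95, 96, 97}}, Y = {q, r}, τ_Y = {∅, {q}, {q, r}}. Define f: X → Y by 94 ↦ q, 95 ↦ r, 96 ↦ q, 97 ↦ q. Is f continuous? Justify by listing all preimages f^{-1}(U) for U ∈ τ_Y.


f IS continuous.

Compute f^{-1}(U) for each U ∈ τ_Y:
  U = ∅: f^{-1}(U) = ∅ ∈ τ_X ✓.
  U = {q}: f^{-1}(U) = {94, 96, 97} ∈ τ_X ✓.
  U = {q, r}: f^{-1}(U) = {94, 95, 96, 97} ∈ τ_X ✓.
Every preimage lies in τ_X, so f IS continuous.


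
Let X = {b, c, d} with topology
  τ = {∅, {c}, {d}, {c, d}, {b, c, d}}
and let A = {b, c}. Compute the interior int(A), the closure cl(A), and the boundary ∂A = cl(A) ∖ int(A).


int(A) = {c}, cl(A) = {b, c}, ∂A = {b}.

Closed sets in (X, τ) are complements of opens:
  closed(X, τ) = {∅, {b}, {b, c}, {b, d}, {b, c, d}}.
int(A) = ⋃ {U ∈ τ : U ⊆ A}. Opens contained in A: ∅, {c}.
Taking the union of these: int(A) = {c}.
cl(A) = ⋂ {C closed : A ⊆ C}. Closed sets containing A: {b, c}, {b, c, d}.
Intersecting these: cl(A) = {b, c}.
∂A = cl(A) ∖ int(A) = {b, c} ∖ {c} = {b}.


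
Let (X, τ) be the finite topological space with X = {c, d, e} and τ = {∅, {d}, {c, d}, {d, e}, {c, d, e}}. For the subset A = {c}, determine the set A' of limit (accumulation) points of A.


A' = ∅

For each x ∈ X, list the open sets U ∈ τ with x ∈ U, then check whether U ∩ (A ∖ {x}) ≠ ∅ for every such U.
  x = c: open {c, d} ∋ x has {c, d} ∩ (A ∖ {c}) = ∅, so x is NOT a limit point.
  x = d: open {d} ∋ x has {d} ∩ (A ∖ {d}) = ∅, so x is NOT a limit point.
  x = e: open {d, e} ∋ x has {d, e} ∩ (A ∖ {e}) = ∅, so x is NOT a limit point.
Collecting: A' = ∅.


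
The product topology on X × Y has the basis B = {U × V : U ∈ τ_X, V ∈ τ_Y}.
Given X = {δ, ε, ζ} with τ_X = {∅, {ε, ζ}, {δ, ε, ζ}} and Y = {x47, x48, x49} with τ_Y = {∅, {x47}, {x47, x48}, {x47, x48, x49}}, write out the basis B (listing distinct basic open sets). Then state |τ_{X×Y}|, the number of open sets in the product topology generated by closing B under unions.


Basis B = {∅ × ∅, {ε, ζ} × {x47}, {δ, ε, ζ} × {x47}, {ε, ζ} × {x47, x48}, {δ, ε, ζ} × {x47, x48}, {ε, ζ} × {x47, x48, x49}, {δ, ε, ζ} × {x47, x48, x49}}; |τ_{X×Y}| = 10.

Enumerate products U × V with U ∈ τ_X, V ∈ τ_Y (deduplicated):
  ∅ × ∅ = {} (∅)
  {ε, ζ} × {x47} = {(ε,x47), (ζ,x47)}
  {δ, ε, ζ} × {x47} = {(δ,x47), (ε,x47), (ζ,x47)}
  {ε, ζ} × {x47, x48} = {(ε,x47), (ε,x48), (ζ,x47), (ζ,x48)}
  {δ, ε, ζ} × {x47, x48} = {(δ,x47), (δ,x48), (ε,x47), (ε,x48), (ζ,x47), (ζ,x48)}
  {ε, ζ} × {x47, x48, x49} = {(ε,x47), (ε,x48), (ε,x49), (ζ,x47), (ζ,x48), (ζ,x49)}
  {δ, ε, ζ} × {x47, x48, x49} = {(δ,x47), (δ,x48), (δ,x49), (ε,x47), (ε,x48), (ε,x49), (ζ,x47), (ζ,x48), (ζ,x49)}
These 7 distinct sets form the basis B.
Close under arbitrary unions to get τ_{X×Y}; counting gives |τ_{X×Y}| = 10.


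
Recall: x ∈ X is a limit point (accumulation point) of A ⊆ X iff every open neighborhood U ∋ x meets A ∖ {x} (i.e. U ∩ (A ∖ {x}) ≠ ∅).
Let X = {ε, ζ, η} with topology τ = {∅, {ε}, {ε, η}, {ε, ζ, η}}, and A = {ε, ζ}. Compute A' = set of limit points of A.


A' = {ζ, η}

For each x ∈ X, list the open sets U ∈ τ with x ∈ U, then check whether U ∩ (A ∖ {x}) ≠ ∅ for every such U.
  x = ε: open {ε} ∋ x has {ε} ∩ (A ∖ {ε}) = ∅, so x is NOT a limit point.
  x = ζ: opens ∋ x are {ε, ζ, η}; each meets A ∖ {ζ}, so x IS a limit point.
  x = η: opens ∋ x are {ε, η}, {ε, ζ, η}; each meets A ∖ {η}, so x IS a limit point.
Collecting: A' = {ζ, η}.


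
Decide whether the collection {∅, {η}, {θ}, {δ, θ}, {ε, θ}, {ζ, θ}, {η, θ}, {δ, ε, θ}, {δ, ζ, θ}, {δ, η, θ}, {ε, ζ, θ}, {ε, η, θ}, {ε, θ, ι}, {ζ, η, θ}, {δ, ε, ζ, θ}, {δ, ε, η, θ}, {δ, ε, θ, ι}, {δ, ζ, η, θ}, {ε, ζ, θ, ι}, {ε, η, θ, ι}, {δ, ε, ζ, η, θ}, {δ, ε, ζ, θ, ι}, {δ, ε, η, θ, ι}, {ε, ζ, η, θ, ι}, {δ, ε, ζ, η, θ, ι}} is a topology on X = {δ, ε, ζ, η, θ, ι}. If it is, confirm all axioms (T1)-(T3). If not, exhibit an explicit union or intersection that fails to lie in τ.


τ is NOT a topology on X.

Axiom (T1): ∅ ∈ τ? Yes; X ∈ τ? Yes.
Axiom (T2/T3): check pairwise unions and intersections of members of τ.
Counterexample for (T2): {η} ∪ {ε, ζ, θ} = {ε, ζ, η, θ} ∉ τ. Therefore τ is NOT a topology.


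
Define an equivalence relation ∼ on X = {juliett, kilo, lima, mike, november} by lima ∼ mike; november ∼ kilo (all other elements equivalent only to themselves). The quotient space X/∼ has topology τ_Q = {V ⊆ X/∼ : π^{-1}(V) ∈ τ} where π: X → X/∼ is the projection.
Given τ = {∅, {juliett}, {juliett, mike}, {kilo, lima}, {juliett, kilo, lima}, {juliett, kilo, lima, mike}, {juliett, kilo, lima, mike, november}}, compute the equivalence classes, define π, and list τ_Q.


X/∼ = {[juliett], [kilo=november], [lima=mike]}; |τ_Q| = 3.

Equivalence classes: [juliett], [kilo=november], [lima=mike].
Quotient map π: X → X/∼ sends juliett ↦ [juliett], kilo ↦ [kilo=november], lima ↦ [lima=mike], mike ↦ [lima=mike], november ↦ [kilo=november].
For each subset V ⊆ X/∼, compute π^{-1}(V) ⊆ X and check whether π^{-1}(V) ∈ τ. V is open in τ_Q iff π^{-1}(V) ∈ τ.
  V = {}: π^{-1}(V) = ∅ ∈ τ ✓.
  V = {[juliett]}: π^{-1}(V) = {juliett} ∈ τ ✓.
  V = {[kilo=november]}: π^{-1}(V) = {kilo, november} ∉ τ ✗.
  V = {[juliett], [kilo=november]}: π^{-1}(V) = {juliett, kilo, november} ∉ τ ✗.
  V = {[lima=mike]}: π^{-1}(V) = {lima, mike} ∉ τ ✗.
  V = {[juliett], [lima=mike]}: π^{-1}(V) = {juliett, lima, mike} ∉ τ ✗.
  V = {[kilo=november], [lima=mike]}: π^{-1}(V) = {kilo, lima, mike, november} ∉ τ ✗.
  V = {[juliett], [kilo=november], [lima=mike]}: π^{-1}(V) = {juliett, kilo, lima, mike, november} ∈ τ ✓.
Open sets in the quotient: τ_Q = {{}, {[juliett]}, {[juliett], [kilo=november], [lima=mike]}} (3 elements).


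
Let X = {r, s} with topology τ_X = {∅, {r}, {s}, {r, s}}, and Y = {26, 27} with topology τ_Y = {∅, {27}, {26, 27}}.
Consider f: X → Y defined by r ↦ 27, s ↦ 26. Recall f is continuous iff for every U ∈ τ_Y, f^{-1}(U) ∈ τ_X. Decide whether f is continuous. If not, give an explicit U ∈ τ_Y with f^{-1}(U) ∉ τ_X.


f IS continuous.

Compute f^{-1}(U) for each U ∈ τ_Y:
  U = ∅: f^{-1}(U) = ∅ ∈ τ_X ✓.
  U = {27}: f^{-1}(U) = {r} ∈ τ_X ✓.
  U = {26, 27}: f^{-1}(U) = {r, s} ∈ τ_X ✓.
Every preimage lies in τ_X, so f IS continuous.


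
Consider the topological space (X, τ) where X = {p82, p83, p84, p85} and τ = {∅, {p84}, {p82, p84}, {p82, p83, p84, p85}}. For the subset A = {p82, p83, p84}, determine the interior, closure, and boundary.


int(A) = {p82, p84}, cl(A) = {p82, p83, p84, p85}, ∂A = {p83, p85}.

Closed sets in (X, τ) are complements of opens:
  closed(X, τ) = {∅, {p83, p85}, {p82, p83, p85}, {p82, p83, p84, p85}}.
int(A) = ⋃ {U ∈ τ : U ⊆ A}. Opens contained in A: ∅, {p84}, {p82, p84}.
Taking the union of these: int(A) = {p82, p84}.
cl(A) = ⋂ {C closed : A ⊆ C}. Closed sets containing A: {p82, p83, p84, p85}.
Intersecting these: cl(A) = {p82, p83, p84, p85}.
∂A = cl(A) ∖ int(A) = {p82, p83, p84, p85} ∖ {p82, p84} = {p83, p85}.


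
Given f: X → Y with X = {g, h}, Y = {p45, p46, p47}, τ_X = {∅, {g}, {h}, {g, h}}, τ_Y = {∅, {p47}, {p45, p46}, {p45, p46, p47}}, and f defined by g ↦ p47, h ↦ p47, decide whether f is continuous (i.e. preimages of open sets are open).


f IS continuous.

Compute f^{-1}(U) for each U ∈ τ_Y:
  U = ∅: f^{-1}(U) = ∅ ∈ τ_X ✓.
  U = {p47}: f^{-1}(U) = {g, h} ∈ τ_X ✓.
  U = {p45, p46}: f^{-1}(U) = ∅ ∈ τ_X ✓.
  U = {p45, p46, p47}: f^{-1}(U) = {g, h} ∈ τ_X ✓.
Every preimage lies in τ_X, so f IS continuous.


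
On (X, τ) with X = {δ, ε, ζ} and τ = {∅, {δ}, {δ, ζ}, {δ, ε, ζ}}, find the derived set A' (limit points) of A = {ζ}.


A' = {ε}

For each x ∈ X, list the open sets U ∈ τ with x ∈ U, then check whether U ∩ (A ∖ {x}) ≠ ∅ for every such U.
  x = δ: open {δ} ∋ x has {δ} ∩ (A ∖ {δ}) = ∅, so x is NOT a limit point.
  x = ε: opens ∋ x are {δ, ε, ζ}; each meets A ∖ {ε}, so x IS a limit point.
  x = ζ: open {δ, ζ} ∋ x has {δ, ζ} ∩ (A ∖ {ζ}) = ∅, so x is NOT a limit point.
Collecting: A' = {ε}.


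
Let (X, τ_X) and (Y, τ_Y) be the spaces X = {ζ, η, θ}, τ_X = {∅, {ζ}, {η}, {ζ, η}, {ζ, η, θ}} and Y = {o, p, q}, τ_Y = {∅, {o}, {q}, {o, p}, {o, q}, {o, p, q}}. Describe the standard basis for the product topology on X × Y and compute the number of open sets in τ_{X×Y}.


Basis B = {∅ × ∅, {ζ} × {o}, {ζ} × {q}, {η} × {o}, {η} × {q}, {ζ} × {o, p}, {ζ} × {o, q}, {ζ, η} × {o}, {ζ, η} × {q}, {η} × {o, p}, {η} × {o, q}, {ζ} × {o, p, q}, {ζ, η, θ} × {o}, {ζ, η, θ} × {q}, {η} × {o, p, q}, {ζ, η} × {o, p}, {ζ, η} × {o, q}, {ζ, η} × {o, p, q}, {ζ, η, θ} × {o, p}, {ζ, η, θ} × {o, q}, {ζ, η, θ} × {o, p, q}}; |τ_{X×Y}| = 70.

Enumerate products U × V with U ∈ τ_X, V ∈ τ_Y (deduplicated):
  ∅ × ∅ = {} (∅)
  {ζ} × {o} = {(ζ,o)}
  {ζ} × {q} = {(ζ,q)}
  {η} × {o} = {(η,o)}
  {η} × {q} = {(η,q)}
  {ζ} × {o, p} = {(ζ,o), (ζ,p)}
  {ζ} × {o, q} = {(ζ,o), (ζ,q)}
  {ζ, η} × {o} = {(ζ,o), (η,o)}
  {ζ, η} × {q} = {(ζ,q), (η,q)}
  {η} × {o, p} = {(η,o), (η,p)}
  {η} × {o, q} = {(η,o), (η,q)}
  {ζ} × {o, p, q} = {(ζ,o), (ζ,p), (ζ,q)}
  {ζ, η, θ} × {o} = {(ζ,o), (η,o), (θ,o)}
  {ζ, η, θ} × {q} = {(ζ,q), (η,q), (θ,q)}
  {η} × {o, p, q} = {(η,o), (η,p), (η,q)}
  {ζ, η} × {o, p} = {(ζ,o), (ζ,p), (η,o), (η,p)}
  {ζ, η} × {o, q} = {(ζ,o), (ζ,q), (η,o), (η,q)}
  {ζ, η} × {o, p, q} = {(ζ,o), (ζ,p), (ζ,q), (η,o), (η,p), (η,q)}
  {ζ, η, θ} × {o, p} = {(ζ,o), (ζ,p), (η,o), (η,p), (θ,o), (θ,p)}
  {ζ, η, θ} × {o, q} = {(ζ,o), (ζ,q), (η,o), (η,q), (θ,o), (θ,q)}
  {ζ, η, θ} × {o, p, q} = {(ζ,o), (ζ,p), (ζ,q), (η,o), (η,p), (η,q), (θ,o), (θ,p), (θ,q)}
These 21 distinct sets form the basis B.
Close under arbitrary unions to get τ_{X×Y}; counting gives |τ_{X×Y}| = 70.


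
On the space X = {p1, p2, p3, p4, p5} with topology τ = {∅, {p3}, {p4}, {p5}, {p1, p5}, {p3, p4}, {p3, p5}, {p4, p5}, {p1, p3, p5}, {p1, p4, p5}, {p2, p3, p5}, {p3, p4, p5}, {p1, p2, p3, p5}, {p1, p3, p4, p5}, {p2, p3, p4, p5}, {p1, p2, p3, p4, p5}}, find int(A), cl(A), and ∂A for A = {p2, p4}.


int(A) = {p4}, cl(A) = {p2, p4}, ∂A = {p2}.

Closed sets in (X, τ) are complements of opens:
  closed(X, τ) = {∅, {p1}, {p2}, {p4}, {p1, p2}, {p1, p4}, {p2, p3}, {p2, p4}, {p1, p2, p3}, {p1, p2, p4}, {p1, p2, p5}, {p2, p3, p4}, {p1, p2, p3, p4}, {p1, p2, p3, p5}, {p1, p2, p4, p5}, {p1, p2, p3, p4, p5}}.
int(A) = ⋃ {U ∈ τ : U ⊆ A}. Opens contained in A: ∅, {p4}.
Taking the union of these: int(A) = {p4}.
cl(A) = ⋂ {C closed : A ⊆ C}. Closed sets containing A: {p2, p4}, {p1, p2, p4}, {p2, p3, p4}, {p1, p2, p3, p4}, {p1, p2, p4, p5}, {p1, p2, p3, p4, p5}.
Intersecting these: cl(A) = {p2, p4}.
∂A = cl(A) ∖ int(A) = {p2, p4} ∖ {p4} = {p2}.


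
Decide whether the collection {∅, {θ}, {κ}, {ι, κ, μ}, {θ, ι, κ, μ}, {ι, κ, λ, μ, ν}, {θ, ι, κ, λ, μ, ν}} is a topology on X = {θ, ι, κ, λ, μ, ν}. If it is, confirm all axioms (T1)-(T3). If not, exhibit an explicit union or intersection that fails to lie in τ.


τ is NOT a topology on X.

Axiom (T1): ∅ ∈ τ? Yes; X ∈ τ? Yes.
Axiom (T2/T3): check pairwise unions and intersections of members of τ.
Counterexample for (T2): {θ} ∪ {κ} = {θ, κ} ∉ τ. Therefore τ is NOT a topology.


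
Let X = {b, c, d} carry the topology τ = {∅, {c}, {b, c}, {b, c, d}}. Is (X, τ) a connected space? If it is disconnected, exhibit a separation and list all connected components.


(X, τ) is connected.

Find clopen sets (U ∈ τ with X ∖ U ∈ τ):
  U = ∅, X ∖ U = {b, c, d} — both open, so U is clopen.
  U = {b, c, d}, X ∖ U = ∅ — both open, so U is clopen.
Only trivial clopens (∅ and X) exist, so (X, τ) is connected.
Compute connected components by grouping points that agree on all clopens:
  component: {b, c, d}


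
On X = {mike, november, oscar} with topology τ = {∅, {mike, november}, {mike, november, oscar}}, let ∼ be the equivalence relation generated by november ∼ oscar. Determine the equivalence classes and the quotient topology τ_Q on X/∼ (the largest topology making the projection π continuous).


X/∼ = {[mike], [november=oscar]}; |τ_Q| = 2.

Equivalence classes: [mike], [november=oscar].
Quotient map π: X → X/∼ sends mike ↦ [mike], november ↦ [november=oscar], oscar ↦ [november=oscar].
For each subset V ⊆ X/∼, compute π^{-1}(V) ⊆ X and check whether π^{-1}(V) ∈ τ. V is open in τ_Q iff π^{-1}(V) ∈ τ.
  V = {}: π^{-1}(V) = ∅ ∈ τ ✓.
  V = {[mike]}: π^{-1}(V) = {mike} ∉ τ ✗.
  V = {[november=oscar]}: π^{-1}(V) = {november, oscar} ∉ τ ✗.
  V = {[mike], [november=oscar]}: π^{-1}(V) = {mike, november, oscar} ∈ τ ✓.
Open sets in the quotient: τ_Q = {{}, {[mike], [november=oscar]}} (2 elements).


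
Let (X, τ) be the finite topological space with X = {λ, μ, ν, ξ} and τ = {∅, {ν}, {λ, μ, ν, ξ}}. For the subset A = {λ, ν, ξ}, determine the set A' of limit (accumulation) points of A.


A' = {λ, μ, ξ}

For each x ∈ X, list the open sets U ∈ τ with x ∈ U, then check whether U ∩ (A ∖ {x}) ≠ ∅ for every such U.
  x = λ: opens ∋ x are {λ, μ, ν, ξ}; each meets A ∖ {λ}, so x IS a limit point.
  x = μ: opens ∋ x are {λ, μ, ν, ξ}; each meets A ∖ {μ}, so x IS a limit point.
  x = ν: open {ν} ∋ x has {ν} ∩ (A ∖ {ν}) = ∅, so x is NOT a limit point.
  x = ξ: opens ∋ x are {λ, μ, ν, ξ}; each meets A ∖ {ξ}, so x IS a limit point.
Collecting: A' = {λ, μ, ξ}.


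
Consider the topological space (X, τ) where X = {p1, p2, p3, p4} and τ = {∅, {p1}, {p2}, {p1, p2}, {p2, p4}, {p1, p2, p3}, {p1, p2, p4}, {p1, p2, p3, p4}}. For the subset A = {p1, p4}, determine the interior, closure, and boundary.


int(A) = {p1}, cl(A) = {p1, p3, p4}, ∂A = {p3, p4}.

Closed sets in (X, τ) are complements of opens:
  closed(X, τ) = {∅, {p3}, {p4}, {p1, p3}, {p3, p4}, {p1, p3, p4}, {p2, p3, p4}, {p1, p2, p3, p4}}.
int(A) = ⋃ {U ∈ τ : U ⊆ A}. Opens contained in A: ∅, {p1}.
Taking the union of these: int(A) = {p1}.
cl(A) = ⋂ {C closed : A ⊆ C}. Closed sets containing A: {p1, p3, p4}, {p1, p2, p3, p4}.
Intersecting these: cl(A) = {p1, p3, p4}.
∂A = cl(A) ∖ int(A) = {p1, p3, p4} ∖ {p1} = {p3, p4}.


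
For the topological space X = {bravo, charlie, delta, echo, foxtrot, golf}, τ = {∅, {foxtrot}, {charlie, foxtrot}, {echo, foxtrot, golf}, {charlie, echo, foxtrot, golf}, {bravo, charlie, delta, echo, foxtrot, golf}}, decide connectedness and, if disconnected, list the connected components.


(X, τ) is connected.

Find clopen sets (U ∈ τ with X ∖ U ∈ τ):
  U = ∅, X ∖ U = {bravo, charlie, delta, echo, foxtrot, golf} — both open, so U is clopen.
  U = {bravo, charlie, delta, echo, foxtrot, golf}, X ∖ U = ∅ — both open, so U is clopen.
Only trivial clopens (∅ and X) exist, so (X, τ) is connected.
Compute connected components by grouping points that agree on all clopens:
  component: {bravo, charlie, delta, echo, foxtrot, golf}


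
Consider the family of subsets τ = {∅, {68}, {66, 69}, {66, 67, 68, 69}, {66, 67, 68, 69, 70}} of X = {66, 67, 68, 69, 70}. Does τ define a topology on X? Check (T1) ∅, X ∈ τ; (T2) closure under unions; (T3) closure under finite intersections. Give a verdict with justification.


τ is NOT a topology on X.

Axiom (T1): ∅ ∈ τ? Yes; X ∈ τ? Yes.
Axiom (T2/T3): check pairwise unions and intersections of members of τ.
Counterexample for (T2): {68} ∪ {66, 69} = {66, 68, 69} ∉ τ. Therefore τ is NOT a topology.


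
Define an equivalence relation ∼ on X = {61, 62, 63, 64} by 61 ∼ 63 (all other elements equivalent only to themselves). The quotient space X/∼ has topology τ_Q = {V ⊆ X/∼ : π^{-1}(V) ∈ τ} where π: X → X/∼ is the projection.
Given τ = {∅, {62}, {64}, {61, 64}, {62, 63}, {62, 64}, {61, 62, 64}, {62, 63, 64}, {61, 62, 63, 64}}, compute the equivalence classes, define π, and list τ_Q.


X/∼ = {[61=63], [62], [64]}; |τ_Q| = 5.

Equivalence classes: [61=63], [62], [64].
Quotient map π: X → X/∼ sends 61 ↦ [61=63], 62 ↦ [62], 63 ↦ [61=63], 64 ↦ [64].
For each subset V ⊆ X/∼, compute π^{-1}(V) ⊆ X and check whether π^{-1}(V) ∈ τ. V is open in τ_Q iff π^{-1}(V) ∈ τ.
  V = {}: π^{-1}(V) = ∅ ∈ τ ✓.
  V = {[61=63]}: π^{-1}(V) = {61, 63} ∉ τ ✗.
  V = {[62]}: π^{-1}(V) = {62} ∈ τ ✓.
  V = {[61=63], [62]}: π^{-1}(V) = {61, 62, 63} ∉ τ ✗.
  V = {[64]}: π^{-1}(V) = {64} ∈ τ ✓.
  V = {[61=63], [64]}: π^{-1}(V) = {61, 63, 64} ∉ τ ✗.
  V = {[62], [64]}: π^{-1}(V) = {62, 64} ∈ τ ✓.
  V = {[61=63], [62], [64]}: π^{-1}(V) = {61, 62, 63, 64} ∈ τ ✓.
Open sets in the quotient: τ_Q = {{}, {[62]}, {[64]}, {[62], [64]}, {[61=63], [62], [64]}} (5 elements).


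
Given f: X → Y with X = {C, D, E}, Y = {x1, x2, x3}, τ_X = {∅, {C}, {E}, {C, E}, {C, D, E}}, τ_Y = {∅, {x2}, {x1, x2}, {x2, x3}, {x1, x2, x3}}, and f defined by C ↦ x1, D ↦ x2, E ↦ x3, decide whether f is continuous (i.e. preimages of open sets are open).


f is NOT continuous.

Compute f^{-1}(U) for each U ∈ τ_Y:
  U = ∅: f^{-1}(U) = ∅ ∈ τ_X ✓.
  U = {x2}: f^{-1}(U) = {D} ∉ τ_X ✗.
  U = {x1, x2}: f^{-1}(U) = {C, D} ∉ τ_X ✗.
  U = {x2, x3}: f^{-1}(U) = {D, E} ∉ τ_X ✗.
  U = {x1, x2, x3}: f^{-1}(U) = {C, D, E} ∈ τ_X ✓.
Found U = {x2} with f^{-1}(U) = {D} not in τ_X. Therefore f is NOT continuous.


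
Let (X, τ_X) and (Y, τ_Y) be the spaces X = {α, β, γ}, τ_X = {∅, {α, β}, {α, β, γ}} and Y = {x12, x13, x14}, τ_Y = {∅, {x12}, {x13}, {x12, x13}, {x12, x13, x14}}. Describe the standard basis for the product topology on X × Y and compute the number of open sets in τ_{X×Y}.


Basis B = {∅ × ∅, {α, β} × {x12}, {α, β} × {x13}, {α, β, γ} × {x12}, {α, β, γ} × {x13}, {α, β} × {x12, x13}, {α, β} × {x12, x13, x14}, {α, β, γ} × {x12, x13}, {α, β, γ} × {x12, x13, x14}}; |τ_{X×Y}| = 14.

Enumerate products U × V with U ∈ τ_X, V ∈ τ_Y (deduplicated):
  ∅ × ∅ = {} (∅)
  {α, β} × {x12} = {(α,x12), (β,x12)}
  {α, β} × {x13} = {(α,x13), (β,x13)}
  {α, β, γ} × {x12} = {(α,x12), (β,x12), (γ,x12)}
  {α, β, γ} × {x13} = {(α,x13), (β,x13), (γ,x13)}
  {α, β} × {x12, x13} = {(α,x12), (α,x13), (β,x12), (β,x13)}
  {α, β} × {x12, x13, x14} = {(α,x12), (α,x13), (α,x14), (β,x12), (β,x13), (β,x14)}
  {α, β, γ} × {x12, x13} = {(α,x12), (α,x13), (β,x12), (β,x13), (γ,x12), (γ,x13)}
  {α, β, γ} × {x12, x13, x14} = {(α,x12), (α,x13), (α,x14), (β,x12), (β,x13), (β,x14), (γ,x12), (γ,x13), (γ,x14)}
These 9 distinct sets form the basis B.
Close under arbitrary unions to get τ_{X×Y}; counting gives |τ_{X×Y}| = 14.


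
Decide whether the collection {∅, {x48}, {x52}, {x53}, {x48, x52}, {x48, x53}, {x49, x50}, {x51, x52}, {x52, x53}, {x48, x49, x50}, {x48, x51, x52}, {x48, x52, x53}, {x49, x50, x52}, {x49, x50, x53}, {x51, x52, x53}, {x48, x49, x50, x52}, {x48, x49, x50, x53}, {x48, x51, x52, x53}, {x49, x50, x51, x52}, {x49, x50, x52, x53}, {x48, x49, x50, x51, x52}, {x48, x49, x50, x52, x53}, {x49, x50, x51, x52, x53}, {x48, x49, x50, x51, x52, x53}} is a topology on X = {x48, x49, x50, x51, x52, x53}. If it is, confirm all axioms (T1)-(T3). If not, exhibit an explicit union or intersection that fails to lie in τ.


τ IS a topology on X.

Axiom (T1): ∅ ∈ τ? Yes; X ∈ τ? Yes.
Axiom (T2/T3): check pairwise unions and intersections of members of τ.
All pairwise intersections and unions checked — each lies in τ. Therefore τ satisfies (T1), (T2), (T3): it IS a topology on X.


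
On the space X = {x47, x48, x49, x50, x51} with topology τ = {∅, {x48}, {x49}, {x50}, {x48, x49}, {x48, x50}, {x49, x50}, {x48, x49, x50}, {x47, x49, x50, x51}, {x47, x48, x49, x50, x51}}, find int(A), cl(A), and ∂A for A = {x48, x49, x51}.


int(A) = {x48, x49}, cl(A) = {x47, x48, x49, x51}, ∂A = {x47, x51}.

Closed sets in (X, τ) are complements of opens:
  closed(X, τ) = {∅, {x48}, {x47, x51}, {x47, x48, x51}, {x47, x49, x51}, {x47, x50, x51}, {x47, x48, x49, x51}, {x47, x48, x50, x51}, {x47, x49, x50, x51}, {x47, x48, x49, x50, x51}}.
int(A) = ⋃ {U ∈ τ : U ⊆ A}. Opens contained in A: ∅, {x48}, {x49}, {x48, x49}.
Taking the union of these: int(A) = {x48, x49}.
cl(A) = ⋂ {C closed : A ⊆ C}. Closed sets containing A: {x47, x48, x49, x51}, {x47, x48, x49, x50, x51}.
Intersecting these: cl(A) = {x47, x48, x49, x51}.
∂A = cl(A) ∖ int(A) = {x47, x48, x49, x51} ∖ {x48, x49} = {x47, x51}.


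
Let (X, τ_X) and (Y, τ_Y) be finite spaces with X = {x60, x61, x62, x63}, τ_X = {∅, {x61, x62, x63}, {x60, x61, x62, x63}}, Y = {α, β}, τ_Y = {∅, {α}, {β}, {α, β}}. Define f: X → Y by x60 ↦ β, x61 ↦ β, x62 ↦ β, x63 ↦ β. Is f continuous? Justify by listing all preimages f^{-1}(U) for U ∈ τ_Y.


f IS continuous.

Compute f^{-1}(U) for each U ∈ τ_Y:
  U = ∅: f^{-1}(U) = ∅ ∈ τ_X ✓.
  U = {α}: f^{-1}(U) = ∅ ∈ τ_X ✓.
  U = {β}: f^{-1}(U) = {x60, x61, x62, x63} ∈ τ_X ✓.
  U = {α, β}: f^{-1}(U) = {x60, x61, x62, x63} ∈ τ_X ✓.
Every preimage lies in τ_X, so f IS continuous.


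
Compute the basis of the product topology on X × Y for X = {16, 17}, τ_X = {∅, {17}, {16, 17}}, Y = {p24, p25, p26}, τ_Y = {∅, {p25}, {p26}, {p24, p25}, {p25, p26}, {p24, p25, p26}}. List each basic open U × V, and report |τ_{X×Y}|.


Basis B = {∅ × ∅, {17} × {p25}, {17} × {p26}, {16, 17} × {p25}, {16, 17} × {p26}, {17} × {p24, p25}, {17} × {p25, p26}, {17} × {p24, p25, p26}, {16, 17} × {p24, p25}, {16, 17} × {p25, p26}, {16, 17} × {p24, p25, p26}}; |τ_{X×Y}| = 18.

Enumerate products U × V with U ∈ τ_X, V ∈ τ_Y (deduplicated):
  ∅ × ∅ = {} (∅)
  {17} × {p25} = {(17,p25)}
  {17} × {p26} = {(17,p26)}
  {16, 17} × {p25} = {(16,p25), (17,p25)}
  {16, 17} × {p26} = {(16,p26), (17,p26)}
  {17} × {p24, p25} = {(17,p24), (17,p25)}
  {17} × {p25, p26} = {(17,p25), (17,p26)}
  {17} × {p24, p25, p26} = {(17,p24), (17,p25), (17,p26)}
  {16, 17} × {p24, p25} = {(16,p24), (16,p25), (17,p24), (17,p25)}
  {16, 17} × {p25, p26} = {(16,p25), (16,p26), (17,p25), (17,p26)}
  {16, 17} × {p24, p25, p26} = {(16,p24), (16,p25), (16,p26), (17,p24), (17,p25), (17,p26)}
These 11 distinct sets form the basis B.
Close under arbitrary unions to get τ_{X×Y}; counting gives |τ_{X×Y}| = 18.


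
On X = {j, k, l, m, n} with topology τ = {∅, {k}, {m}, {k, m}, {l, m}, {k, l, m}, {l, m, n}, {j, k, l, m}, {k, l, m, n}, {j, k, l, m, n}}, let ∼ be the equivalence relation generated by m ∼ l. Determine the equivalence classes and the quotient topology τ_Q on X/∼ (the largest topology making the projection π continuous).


X/∼ = {[j], [k], [l=m], [n]}; |τ_Q| = 8.

Equivalence classes: [j], [k], [l=m], [n].
Quotient map π: X → X/∼ sends j ↦ [j], k ↦ [k], l ↦ [l=m], m ↦ [l=m], n ↦ [n].
For each subset V ⊆ X/∼, compute π^{-1}(V) ⊆ X and check whether π^{-1}(V) ∈ τ. V is open in τ_Q iff π^{-1}(V) ∈ τ.
  V = {}: π^{-1}(V) = ∅ ∈ τ ✓.
  V = {[j]}: π^{-1}(V) = {j} ∉ τ ✗.
  V = {[k]}: π^{-1}(V) = {k} ∈ τ ✓.
  V = {[j], [k]}: π^{-1}(V) = {j, k} ∉ τ ✗.
  V = {[l=m]}: π^{-1}(V) = {l, m} ∈ τ ✓.
  V = {[j], [l=m]}: π^{-1}(V) = {j, l, m} ∉ τ ✗.
  V = {[k], [l=m]}: π^{-1}(V) = {k, l, m} ∈ τ ✓.
  V = {[j], [k], [l=m]}: π^{-1}(V) = {j, k, l, m} ∈ τ ✓.
  V = {[n]}: π^{-1}(V) = {n} ∉ τ ✗.
  V = {[j], [n]}: π^{-1}(V) = {j, n} ∉ τ ✗.
  V = {[k], [n]}: π^{-1}(V) = {k, n} ∉ τ ✗.
  V = {[j], [k], [n]}: π^{-1}(V) = {j, k, n} ∉ τ ✗.
  V = {[l=m], [n]}: π^{-1}(V) = {l, m, n} ∈ τ ✓.
  V = {[j], [l=m], [n]}: π^{-1}(V) = {j, l, m, n} ∉ τ ✗.
  V = {[k], [l=m], [n]}: π^{-1}(V) = {k, l, m, n} ∈ τ ✓.
  V = {[j], [k], [l=m], [n]}: π^{-1}(V) = {j, k, l, m, n} ∈ τ ✓.
Open sets in the quotient: τ_Q = {{}, {[k]}, {[l=m]}, {[k], [l=m]}, {[j], [k], [l=m]}, {[l=m], [n]}, {[k], [l=m], [n]}, {[j], [k], [l=m], [n]}} (8 elements).


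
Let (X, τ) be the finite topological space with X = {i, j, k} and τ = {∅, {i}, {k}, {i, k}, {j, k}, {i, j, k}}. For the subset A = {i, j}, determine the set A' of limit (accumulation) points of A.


A' = ∅

For each x ∈ X, list the open sets U ∈ τ with x ∈ U, then check whether U ∩ (A ∖ {x}) ≠ ∅ for every such U.
  x = i: open {i} ∋ x has {i} ∩ (A ∖ {i}) = ∅, so x is NOT a limit point.
  x = j: open {j, k} ∋ x has {j, k} ∩ (A ∖ {j}) = ∅, so x is NOT a limit point.
  x = k: open {k} ∋ x has {k} ∩ (A ∖ {k}) = ∅, so x is NOT a limit point.
Collecting: A' = ∅.


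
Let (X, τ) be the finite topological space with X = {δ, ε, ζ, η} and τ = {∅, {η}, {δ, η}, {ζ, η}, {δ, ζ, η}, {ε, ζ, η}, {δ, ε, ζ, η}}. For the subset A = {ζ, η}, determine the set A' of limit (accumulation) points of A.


A' = {δ, ε, ζ}

For each x ∈ X, list the open sets U ∈ τ with x ∈ U, then check whether U ∩ (A ∖ {x}) ≠ ∅ for every such U.
  x = δ: opens ∋ x are {δ, η}, {δ, ζ, η}, {δ, ε, ζ, η}; each meets A ∖ {δ}, so x IS a limit point.
  x = ε: opens ∋ x are {ε, ζ, η}, {δ, ε, ζ, η}; each meets A ∖ {ε}, so x IS a limit point.
  x = ζ: opens ∋ x are {ζ, η}, {δ, ζ, η}, {ε, ζ, η}, {δ, ε, ζ, η}; each meets A ∖ {ζ}, so x IS a limit point.
  x = η: open {η} ∋ x has {η} ∩ (A ∖ {η}) = ∅, so x is NOT a limit point.
Collecting: A' = {δ, ε, ζ}.


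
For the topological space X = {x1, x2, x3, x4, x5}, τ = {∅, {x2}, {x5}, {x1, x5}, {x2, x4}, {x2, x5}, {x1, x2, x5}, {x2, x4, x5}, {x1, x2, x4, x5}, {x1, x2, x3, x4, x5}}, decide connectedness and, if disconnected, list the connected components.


(X, τ) is connected.

Find clopen sets (U ∈ τ with X ∖ U ∈ τ):
  U = ∅, X ∖ U = {x1, x2, x3, x4, x5} — both open, so U is clopen.
  U = {x1, x2, x3, x4, x5}, X ∖ U = ∅ — both open, so U is clopen.
Only trivial clopens (∅ and X) exist, so (X, τ) is connected.
Compute connected components by grouping points that agree on all clopens:
  component: {x1, x2, x3, x4, x5}


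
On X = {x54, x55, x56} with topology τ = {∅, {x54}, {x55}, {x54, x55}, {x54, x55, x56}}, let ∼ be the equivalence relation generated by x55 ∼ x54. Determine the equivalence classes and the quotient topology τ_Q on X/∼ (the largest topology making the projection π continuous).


X/∼ = {[x54=x55], [x56]}; |τ_Q| = 3.

Equivalence classes: [x54=x55], [x56].
Quotient map π: X → X/∼ sends x54 ↦ [x54=x55], x55 ↦ [x54=x55], x56 ↦ [x56].
For each subset V ⊆ X/∼, compute π^{-1}(V) ⊆ X and check whether π^{-1}(V) ∈ τ. V is open in τ_Q iff π^{-1}(V) ∈ τ.
  V = {}: π^{-1}(V) = ∅ ∈ τ ✓.
  V = {[x54=x55]}: π^{-1}(V) = {x54, x55} ∈ τ ✓.
  V = {[x56]}: π^{-1}(V) = {x56} ∉ τ ✗.
  V = {[x54=x55], [x56]}: π^{-1}(V) = {x54, x55, x56} ∈ τ ✓.
Open sets in the quotient: τ_Q = {{}, {[x54=x55]}, {[x54=x55], [x56]}} (3 elements).
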